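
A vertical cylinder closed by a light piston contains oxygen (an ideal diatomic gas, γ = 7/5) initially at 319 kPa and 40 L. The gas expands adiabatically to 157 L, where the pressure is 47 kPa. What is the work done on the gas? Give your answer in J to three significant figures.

W ≈ -13500 J

Adiabatic: W = (P₁V₁ − P₂V₂)/(γ − 1) with γ = 7/5.
P₁V₁ = 12760 J, P₂V₂ = 7379 J.
W = (12760 − 7379) / 0.4 = 13453 J.
Work on gas = −W_by = -13453 J.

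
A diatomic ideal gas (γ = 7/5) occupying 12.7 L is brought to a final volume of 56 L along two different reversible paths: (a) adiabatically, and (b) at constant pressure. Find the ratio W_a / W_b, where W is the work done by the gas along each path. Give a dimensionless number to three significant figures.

W_a / W_b ≈ 0.328

Path (a) adiabatic: W = P₁V₁(1 − (V₁/V₂)^(γ−1))/(γ−1) → W_a/(P₁V₁) = 1.119.
Path (b) isobaric: W = P₁(V₂ − V₁) → W_b/(P₁V₁) = 3.409.
W_a / W_b = 1.119 / 3.409 = 0.3282.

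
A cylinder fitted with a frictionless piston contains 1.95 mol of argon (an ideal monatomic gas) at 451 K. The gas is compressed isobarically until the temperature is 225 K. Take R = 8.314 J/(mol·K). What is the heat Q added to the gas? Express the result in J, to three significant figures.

Isobaric: W = nRΔT = (1.95)(8.314)(-226) = -3664 J.
ΔU = nCᵥΔT with Cᵥ = 3R/2: ΔU = (1.95)(12.47)(-226) = -5496 J.
Q = ΔU + W = -5496 − 3664 = -9160 J.

Q ≈ -9160 J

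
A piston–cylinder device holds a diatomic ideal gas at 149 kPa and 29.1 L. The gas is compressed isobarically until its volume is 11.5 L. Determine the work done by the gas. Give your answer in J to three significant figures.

W ≈ -2620 J

Isobaric: W = P ΔV.
W = (149 kPa)(11.5 − 29.1 L) = (149)(-17.6) = -2622 J.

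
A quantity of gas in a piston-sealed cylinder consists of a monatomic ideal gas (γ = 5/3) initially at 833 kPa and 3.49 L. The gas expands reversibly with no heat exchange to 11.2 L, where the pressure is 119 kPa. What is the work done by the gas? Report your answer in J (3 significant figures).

Adiabatic: W = (P₁V₁ − P₂V₂)/(γ − 1) with γ = 5/3.
P₁V₁ = 2907 J, P₂V₂ = 1333 J.
W = (2907 − 1333) / 0.6667 = 2362 J.

W ≈ 2360 J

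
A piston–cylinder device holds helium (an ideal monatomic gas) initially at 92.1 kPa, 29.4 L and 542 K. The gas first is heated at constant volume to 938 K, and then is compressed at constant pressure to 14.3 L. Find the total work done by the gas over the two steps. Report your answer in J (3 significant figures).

W_total ≈ -2410 J

Step 1 (isochoric): W = 0 (constant volume).
After step 1: P = 159.4 kPa (V unchanged).
Step 2 (isobaric): W = PΔV = (159.4 kPa)(14.3 − 29.4 L) = -2407 J.
W_total = 0 − 2407 = -2407 J.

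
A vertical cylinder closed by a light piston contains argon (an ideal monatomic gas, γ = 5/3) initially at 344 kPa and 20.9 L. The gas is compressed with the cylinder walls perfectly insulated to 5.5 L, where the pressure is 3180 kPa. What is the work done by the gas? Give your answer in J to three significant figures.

Adiabatic: W = (P₁V₁ − P₂V₂)/(γ − 1) with γ = 5/3.
P₁V₁ = 7190 J, P₂V₂ = 17490 J.
W = (7190 − 17490) / 0.6667 = -15451 J.

W ≈ -15500 J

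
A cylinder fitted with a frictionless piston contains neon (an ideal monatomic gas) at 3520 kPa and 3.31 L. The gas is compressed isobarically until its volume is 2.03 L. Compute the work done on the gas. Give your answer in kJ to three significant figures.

Isobaric: W = P ΔV.
W = (3520 kPa)(2.03 − 3.31 L) = (3520)(-1.28) = -4506 J.
Work on gas = −W_by = 4506 J.

W ≈ 4.51 kJ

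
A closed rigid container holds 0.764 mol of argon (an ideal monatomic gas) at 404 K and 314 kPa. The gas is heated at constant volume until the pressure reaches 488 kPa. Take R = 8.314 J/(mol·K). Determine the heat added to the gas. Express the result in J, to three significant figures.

Constant volume ⇒ W = 0, so Q = ΔU = nCᵥΔT with Cᵥ = 3R/2 = 12.47 J/(mol·K).
At constant V, T₂/T₁ = P₂/P₁ ⇒ ΔT = T₁(P₂/P₁ − 1) = 404·(488/314 − 1) = 223.9 K.
ΔU = (0.764)(12.47)(223.9) = 2133 J.

Q ≈ 2130 J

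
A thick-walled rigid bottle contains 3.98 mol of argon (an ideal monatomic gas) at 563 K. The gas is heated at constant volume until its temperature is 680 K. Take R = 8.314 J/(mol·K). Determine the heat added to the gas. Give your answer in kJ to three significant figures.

Constant volume ⇒ W = 0, so Q = ΔU = nCᵥΔT with Cᵥ = 3R/2 = 12.47 J/(mol·K).
ΔU = (3.98)(12.47)(680 − 563) = 5807 J.

Q ≈ 5.81 kJ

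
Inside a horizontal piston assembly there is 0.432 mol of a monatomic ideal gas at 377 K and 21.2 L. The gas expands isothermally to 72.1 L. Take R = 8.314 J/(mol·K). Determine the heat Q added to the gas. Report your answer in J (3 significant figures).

Isothermal ⇒ ΔU = 0, so Q = W = nRT ln(V₂/V₁).
Q = (0.432)(8.314)(377) ln(72.1/21.2) = 1354 × 1.224 = 1657 J.

Q ≈ 1660 J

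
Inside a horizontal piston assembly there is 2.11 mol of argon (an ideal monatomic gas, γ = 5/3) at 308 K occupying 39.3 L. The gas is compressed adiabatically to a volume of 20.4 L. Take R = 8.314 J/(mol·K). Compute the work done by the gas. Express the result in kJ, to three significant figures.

Adiabatic: TV^(γ−1) = const with γ = 5/3.
T₂ = T₁ (V₁/V₂)^(γ−1) = 308 × (39.3/20.4)^0.667 = 308 × 1.548 = 476.9 K.
W_by = nCᵥ(T₁ − T₂) = (2.11)(12.47)(308 − 476.9) = -4443 J.

W ≈ -4.44 kJ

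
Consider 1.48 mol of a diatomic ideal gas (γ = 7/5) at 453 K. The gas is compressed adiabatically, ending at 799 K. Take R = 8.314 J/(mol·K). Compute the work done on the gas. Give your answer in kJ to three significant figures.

W ≈ 10.6 kJ

Adiabatic ⇒ Q = 0, so W_by = −ΔU = nCᵥ(T₁ − T₂).
Cᵥ = 5R/2 = 20.79 J/(mol·K).
W = (1.48)(20.79)(453 − 799) = -10644 J.
Work on gas = −W_by = 10644 J.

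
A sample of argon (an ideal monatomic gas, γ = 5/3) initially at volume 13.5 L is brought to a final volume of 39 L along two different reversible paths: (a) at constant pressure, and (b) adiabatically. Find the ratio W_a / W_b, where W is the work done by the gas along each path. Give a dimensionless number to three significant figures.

Path (a) isobaric: W = P₁(V₂ − V₁) → W_a/(P₁V₁) = 1.889.
Path (b) adiabatic: W = P₁V₁(1 − (V₁/V₂)^(γ−1))/(γ−1) → W_b/(P₁V₁) = 0.7605.
W_a / W_b = 1.889 / 0.7605 = 2.484.

W_a / W_b ≈ 2.48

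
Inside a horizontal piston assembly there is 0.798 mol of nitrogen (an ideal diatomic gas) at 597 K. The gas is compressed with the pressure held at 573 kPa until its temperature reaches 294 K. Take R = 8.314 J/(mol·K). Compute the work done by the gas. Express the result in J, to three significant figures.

W ≈ -2010 J

Isobaric: W = P ΔV = nR ΔT.
W = (0.798)(8.314)(294 − 597) = -2010 J.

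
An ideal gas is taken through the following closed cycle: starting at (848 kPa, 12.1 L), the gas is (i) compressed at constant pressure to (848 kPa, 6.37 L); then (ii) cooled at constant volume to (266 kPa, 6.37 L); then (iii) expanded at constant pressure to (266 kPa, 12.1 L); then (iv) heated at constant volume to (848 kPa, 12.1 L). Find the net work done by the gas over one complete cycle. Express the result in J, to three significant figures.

Constant-volume legs do no work.
W(i) = (848)(6.37 − 12.1) = -4859 J; W(iii) = (266)(12.1 − 6.37) = 1524 J.
W_net = -4859 + 1524 = -3335 J (the counter-clockwise enclosed area).

W_net ≈ -3330 J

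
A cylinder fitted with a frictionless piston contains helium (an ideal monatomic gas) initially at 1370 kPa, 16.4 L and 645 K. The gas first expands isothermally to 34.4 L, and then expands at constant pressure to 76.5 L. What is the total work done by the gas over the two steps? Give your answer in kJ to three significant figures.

Step 1 (isothermal): W = P₁V₁ ln(V₂/V₁) = (22468) ln(34.4/16.4) = 16644 J.
After step 1: P = 653.1 kPa, V = 34.4 L, T = 645 K.
Step 2 (isobaric): W = PΔV = (653.1 kPa)(76.5 − 34.4 L) = 27497 J.
W_total = 16644 + 27497 = 44141 J.

W_total ≈ 44.1 kJ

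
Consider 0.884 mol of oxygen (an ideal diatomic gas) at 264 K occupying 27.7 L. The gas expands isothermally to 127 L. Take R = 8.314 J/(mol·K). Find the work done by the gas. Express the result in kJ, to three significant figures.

Isothermal: W = nRT ln(V₂/V₁).
W = (0.884)(8.314)(264) × ln(127/27.7)
  = 1940 × 1.523
W_by_gas = 2955 J.

W ≈ 2.95 kJ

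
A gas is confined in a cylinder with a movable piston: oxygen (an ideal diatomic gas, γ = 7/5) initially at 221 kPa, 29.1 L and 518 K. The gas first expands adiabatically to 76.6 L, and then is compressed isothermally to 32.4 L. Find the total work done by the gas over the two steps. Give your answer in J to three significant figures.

W_total ≈ 1400 J

Step 1 (adiabatic): W = (P₁V₁ − P₂V₂)/(γ−1) = (6431 − 4367)/0.4 = 5161 J.
After step 1: P = 57.01 kPa, V = 76.6 L, T = 351.7 K.
Step 2 (isothermal): W = P₁V₁ ln(V₂/V₁) = (4367) ln(32.4/76.6) = -3757 J.
W_total = 5161 − 3757 = 1404 J.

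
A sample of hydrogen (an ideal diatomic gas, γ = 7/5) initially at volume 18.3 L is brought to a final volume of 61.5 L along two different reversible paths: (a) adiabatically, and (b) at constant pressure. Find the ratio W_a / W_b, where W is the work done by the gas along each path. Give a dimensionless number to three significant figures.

Path (a) adiabatic: W = P₁V₁(1 − (V₁/V₂)^(γ−1))/(γ−1) → W_a/(P₁V₁) = 0.9605.
Path (b) isobaric: W = P₁(V₂ − V₁) → W_b/(P₁V₁) = 2.361.
W_a / W_b = 0.9605 / 2.361 = 0.4069.

W_a / W_b ≈ 0.407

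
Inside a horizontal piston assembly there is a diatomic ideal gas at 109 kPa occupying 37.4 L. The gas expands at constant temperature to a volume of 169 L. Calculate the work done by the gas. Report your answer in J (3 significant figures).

W ≈ 6150 J

Isothermal: W = nRT ln(V₂/V₁) = P₁V₁ ln(V₂/V₁).
P₁V₁ = (109 kPa)(37.4 L) = 4077 J.
W = 4077 × ln(169/37.4) = 4077 × 1.508
W_by_gas = 6148 J.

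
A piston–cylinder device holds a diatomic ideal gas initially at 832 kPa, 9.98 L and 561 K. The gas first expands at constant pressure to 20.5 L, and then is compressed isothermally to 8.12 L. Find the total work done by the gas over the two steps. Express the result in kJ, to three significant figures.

Step 1 (isobaric): W = PΔV = (832 kPa)(20.5 − 9.98 L) = 8753 J.
After step 1: P = 832 kPa, V = 20.5 L, T = 1152 K.
Step 2 (isothermal): W = P₁V₁ ln(V₂/V₁) = (17056) ln(8.12/20.5) = -15795 J.
W_total = 8753 − 15795 = -7043 J.

W_total ≈ -7.04 kJ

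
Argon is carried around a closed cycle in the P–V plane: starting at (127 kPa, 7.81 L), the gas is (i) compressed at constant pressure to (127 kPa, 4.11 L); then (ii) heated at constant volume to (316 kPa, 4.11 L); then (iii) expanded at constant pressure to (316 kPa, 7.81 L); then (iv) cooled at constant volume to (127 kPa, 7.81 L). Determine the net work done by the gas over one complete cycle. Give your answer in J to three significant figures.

Constant-volume legs do no work.
W(i) = (127)(4.11 − 7.81) = -469.9 J; W(iii) = (316)(7.81 − 4.11) = 1169 J.
W_net = -469.9 + 1169 = 699.3 J (the clockwise enclosed area).

W_net ≈ 699 J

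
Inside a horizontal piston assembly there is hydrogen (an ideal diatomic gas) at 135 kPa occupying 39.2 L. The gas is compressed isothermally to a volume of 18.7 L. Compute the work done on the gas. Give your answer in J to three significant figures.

Isothermal: W = nRT ln(V₂/V₁) = P₁V₁ ln(V₂/V₁).
P₁V₁ = (135 kPa)(39.2 L) = 5292 J.
W = 5292 × ln(18.7/39.2) = 5292 × -0.7402
W_by_gas = -3917 J; work on gas = −W_by = 3917 J.

W ≈ 3920 J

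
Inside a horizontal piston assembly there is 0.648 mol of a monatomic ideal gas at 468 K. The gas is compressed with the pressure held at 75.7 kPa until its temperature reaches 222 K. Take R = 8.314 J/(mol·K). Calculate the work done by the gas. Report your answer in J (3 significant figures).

Isobaric: W = P ΔV = nR ΔT.
W = (0.648)(8.314)(222 − 468) = -1325 J.

W ≈ -1330 J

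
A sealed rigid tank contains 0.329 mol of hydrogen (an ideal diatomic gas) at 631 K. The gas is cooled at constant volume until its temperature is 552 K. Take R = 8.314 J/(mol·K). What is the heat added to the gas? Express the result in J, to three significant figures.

Constant volume ⇒ W = 0, so Q = ΔU = nCᵥΔT with Cᵥ = 5R/2 = 20.79 J/(mol·K).
ΔU = (0.329)(20.79)(552 − 631) = -540.2 J.

Q ≈ -540 J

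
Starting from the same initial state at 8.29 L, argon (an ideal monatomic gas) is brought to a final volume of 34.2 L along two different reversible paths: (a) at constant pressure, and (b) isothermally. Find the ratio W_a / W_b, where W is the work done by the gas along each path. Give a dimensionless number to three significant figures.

Path (a) isobaric: W = P₁(V₂ − V₁) → W_a/(P₁V₁) = 3.125.
Path (b) isothermal: W = P₁V₁ ln(V₂/V₁) → W_b/(P₁V₁) = 1.417.
W_a / W_b = 3.125 / 1.417 = 2.205.

W_a / W_b ≈ 2.21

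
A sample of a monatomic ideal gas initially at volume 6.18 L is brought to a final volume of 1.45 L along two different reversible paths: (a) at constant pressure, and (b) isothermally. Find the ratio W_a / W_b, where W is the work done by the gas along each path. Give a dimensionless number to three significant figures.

Path (a) isobaric: W = P₁(V₂ − V₁) → W_a/(P₁V₁) = -0.7654.
Path (b) isothermal: W = P₁V₁ ln(V₂/V₁) → W_b/(P₁V₁) = -1.45.
W_a / W_b = -0.7654 / -1.45 = 0.5279.

W_a / W_b ≈ 0.528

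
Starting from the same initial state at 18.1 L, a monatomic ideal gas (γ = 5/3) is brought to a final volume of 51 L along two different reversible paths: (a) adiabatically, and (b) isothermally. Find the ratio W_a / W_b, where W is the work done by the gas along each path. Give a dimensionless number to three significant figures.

Path (a) adiabatic: W = P₁V₁(1 − (V₁/V₂)^(γ−1))/(γ−1) → W_a/(P₁V₁) = 0.7481.
Path (b) isothermal: W = P₁V₁ ln(V₂/V₁) → W_b/(P₁V₁) = 1.036.
W_a / W_b = 0.7481 / 1.036 = 0.7222.

W_a / W_b ≈ 0.722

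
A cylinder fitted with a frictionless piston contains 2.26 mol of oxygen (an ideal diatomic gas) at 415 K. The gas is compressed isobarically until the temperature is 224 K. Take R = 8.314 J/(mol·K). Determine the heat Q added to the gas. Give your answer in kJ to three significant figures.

Isobaric: W = nRΔT = (2.26)(8.314)(-191) = -3589 J.
ΔU = nCᵥΔT with Cᵥ = 5R/2: ΔU = (2.26)(20.79)(-191) = -8972 J.
Q = ΔU + W = -8972 − 3589 = -12561 J.

Q ≈ -12.6 kJ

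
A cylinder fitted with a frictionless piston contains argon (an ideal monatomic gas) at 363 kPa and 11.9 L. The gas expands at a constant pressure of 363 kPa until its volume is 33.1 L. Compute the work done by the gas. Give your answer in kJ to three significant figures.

W ≈ 7.70 kJ

Isobaric: W = P ΔV.
W = (363 kPa)(33.1 − 11.9 L) = (363)(21.2) = 7696 J.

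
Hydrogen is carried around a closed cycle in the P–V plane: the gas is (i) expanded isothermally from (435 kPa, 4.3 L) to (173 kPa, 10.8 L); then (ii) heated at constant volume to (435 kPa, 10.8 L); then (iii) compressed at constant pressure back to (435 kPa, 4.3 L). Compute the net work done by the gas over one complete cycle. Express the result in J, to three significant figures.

W_net ≈ -1100 J

Leg (i): W = PᵢVᵢ ln(V_f/Vᵢ) = (1870) ln(10.8/4.3) = 1723 J.
Leg (ii): W = 0.
Leg (iii): W = PΔV = (435)(4.3 − 10.8) = -2828 J.
W_net = 1723 − 2828 = -1105 J.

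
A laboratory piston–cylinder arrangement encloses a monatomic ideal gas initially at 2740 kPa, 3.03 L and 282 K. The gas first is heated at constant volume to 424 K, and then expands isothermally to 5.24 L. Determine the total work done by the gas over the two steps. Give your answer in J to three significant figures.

W_total ≈ 6840 J

Step 1 (isochoric): W = 0 (constant volume).
After step 1: P = 4120 kPa (V unchanged).
Step 2 (isothermal): W = P₁V₁ ln(V₂/V₁) = (12483) ln(5.24/3.03) = 6838 J.
W_total = 0 + 6838 = 6838 J.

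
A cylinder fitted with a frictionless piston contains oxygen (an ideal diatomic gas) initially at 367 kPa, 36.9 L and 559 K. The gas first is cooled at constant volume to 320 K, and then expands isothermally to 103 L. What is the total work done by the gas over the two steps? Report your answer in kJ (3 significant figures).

W_total ≈ 7.96 kJ

Step 1 (isochoric): W = 0 (constant volume).
After step 1: P = 210.1 kPa (V unchanged).
Step 2 (isothermal): W = P₁V₁ ln(V₂/V₁) = (7752) ln(103/36.9) = 7958 J.
W_total = 0 + 7958 = 7958 J.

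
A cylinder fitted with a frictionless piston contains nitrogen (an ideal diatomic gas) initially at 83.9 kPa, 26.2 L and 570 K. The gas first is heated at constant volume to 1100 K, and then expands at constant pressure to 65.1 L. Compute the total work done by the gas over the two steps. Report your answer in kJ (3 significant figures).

W_total ≈ 6.30 kJ

Step 1 (isochoric): W = 0 (constant volume).
After step 1: P = 161.9 kPa (V unchanged).
Step 2 (isobaric): W = PΔV = (161.9 kPa)(65.1 − 26.2 L) = 6298 J.
W_total = 0 + 6298 = 6298 J.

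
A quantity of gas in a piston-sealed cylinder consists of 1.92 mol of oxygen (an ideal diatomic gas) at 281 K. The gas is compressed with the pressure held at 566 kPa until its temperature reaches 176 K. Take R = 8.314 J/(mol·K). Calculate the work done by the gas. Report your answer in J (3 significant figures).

Isobaric: W = P ΔV = nR ΔT.
W = (1.92)(8.314)(176 − 281) = -1676 J.

W ≈ -1680 J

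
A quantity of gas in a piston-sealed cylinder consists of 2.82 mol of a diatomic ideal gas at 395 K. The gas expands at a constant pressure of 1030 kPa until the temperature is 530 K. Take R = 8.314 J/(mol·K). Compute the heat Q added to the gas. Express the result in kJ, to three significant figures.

Q ≈ 11.1 kJ

Isobaric: W = nRΔT = (2.82)(8.314)(135) = 3165 J.
ΔU = nCᵥΔT with Cᵥ = 5R/2: ΔU = (2.82)(20.79)(135) = 7913 J.
Q = ΔU + W = 7913 + 3165 = 11078 J.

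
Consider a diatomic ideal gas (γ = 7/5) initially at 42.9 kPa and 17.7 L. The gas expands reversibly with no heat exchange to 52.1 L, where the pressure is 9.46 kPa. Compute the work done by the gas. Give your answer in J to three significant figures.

Adiabatic: W = (P₁V₁ − P₂V₂)/(γ − 1) with γ = 7/5.
P₁V₁ = 759.3 J, P₂V₂ = 492.9 J.
W = (759.3 − 492.9) / 0.4 = 666.2 J.

W ≈ 666 J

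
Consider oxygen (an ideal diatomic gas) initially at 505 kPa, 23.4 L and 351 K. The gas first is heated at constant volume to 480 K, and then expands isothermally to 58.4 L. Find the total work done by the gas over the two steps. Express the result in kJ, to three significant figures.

Step 1 (isochoric): W = 0 (constant volume).
After step 1: P = 690.6 kPa (V unchanged).
Step 2 (isothermal): W = P₁V₁ ln(V₂/V₁) = (16160) ln(58.4/23.4) = 14780 J.
W_total = 0 + 14780 = 14780 J.

W_total ≈ 14.8 kJ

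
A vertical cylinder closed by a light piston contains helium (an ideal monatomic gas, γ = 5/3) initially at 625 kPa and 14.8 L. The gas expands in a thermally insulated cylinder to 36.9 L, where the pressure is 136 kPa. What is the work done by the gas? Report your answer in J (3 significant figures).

W ≈ 6350 J

Adiabatic: W = (P₁V₁ − P₂V₂)/(γ − 1) with γ = 5/3.
P₁V₁ = 9250 J, P₂V₂ = 5018 J.
W = (9250 − 5018) / 0.6667 = 6347 J.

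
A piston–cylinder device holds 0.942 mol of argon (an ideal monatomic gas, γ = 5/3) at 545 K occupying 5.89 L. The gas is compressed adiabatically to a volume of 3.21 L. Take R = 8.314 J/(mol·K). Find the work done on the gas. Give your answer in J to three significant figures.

W ≈ 3190 J

Adiabatic: TV^(γ−1) = const with γ = 5/3.
T₂ = T₁ (V₁/V₂)^(γ−1) = 545 × (5.89/3.21)^0.667 = 545 × 1.499 = 816.8 K.
W_by = nCᵥ(T₁ − T₂) = (0.942)(12.47)(545 − 816.8) = -3193 J.
Work on gas = −W_by = 3193 J.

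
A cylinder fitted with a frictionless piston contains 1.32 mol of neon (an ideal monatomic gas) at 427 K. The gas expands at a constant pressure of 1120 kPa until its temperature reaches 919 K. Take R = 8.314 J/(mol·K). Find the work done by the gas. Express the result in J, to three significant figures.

Isobaric: W = P ΔV = nR ΔT.
W = (1.32)(8.314)(919 − 427) = 5399 J.

W ≈ 5400 J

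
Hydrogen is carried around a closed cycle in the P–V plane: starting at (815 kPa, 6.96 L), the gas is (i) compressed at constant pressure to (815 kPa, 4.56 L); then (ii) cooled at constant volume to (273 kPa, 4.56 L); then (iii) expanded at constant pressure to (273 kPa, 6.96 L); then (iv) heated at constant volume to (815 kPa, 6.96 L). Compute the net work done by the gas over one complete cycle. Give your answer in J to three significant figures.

Constant-volume legs do no work.
W(i) = (815)(4.56 − 6.96) = -1956 J; W(iii) = (273)(6.96 − 4.56) = 655.2 J.
W_net = -1956 + 655.2 = -1301 J (the counter-clockwise enclosed area).

W_net ≈ -1300 J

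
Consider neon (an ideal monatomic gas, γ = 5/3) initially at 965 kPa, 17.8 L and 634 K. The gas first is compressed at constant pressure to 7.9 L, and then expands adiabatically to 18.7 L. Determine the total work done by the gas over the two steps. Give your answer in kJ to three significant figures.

W_total ≈ -4.56 kJ

Step 1 (isobaric): W = PΔV = (965 kPa)(7.9 − 17.8 L) = -9554 J.
After step 1: P = 965 kPa, V = 7.9 L, T = 281.4 K.
Step 2 (adiabatic): W = (P₁V₁ − P₂V₂)/(γ−1) = (7624 − 4292)/0.667 = 4997 J.
W_total = -9554 + 4997 = -4557 J.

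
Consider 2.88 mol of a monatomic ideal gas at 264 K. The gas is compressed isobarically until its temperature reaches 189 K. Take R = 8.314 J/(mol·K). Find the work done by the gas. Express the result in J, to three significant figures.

W ≈ -1800 J

Isobaric: W = P ΔV = nR ΔT.
W = (2.88)(8.314)(189 − 264) = -1796 J.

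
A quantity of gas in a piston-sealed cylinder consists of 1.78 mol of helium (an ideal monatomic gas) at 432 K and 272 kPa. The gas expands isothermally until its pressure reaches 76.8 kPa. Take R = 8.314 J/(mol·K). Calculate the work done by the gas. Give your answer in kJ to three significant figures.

W ≈ 8.08 kJ

Isothermal process: W = nRT ln(V₂/V₁) = nRT ln(P₁/P₂).
W = (1.78)(8.314)(432) × ln(272/76.8)
  = 6393 × ln(3.542) = 6393 × 1.265
W_by_gas = 8085 J.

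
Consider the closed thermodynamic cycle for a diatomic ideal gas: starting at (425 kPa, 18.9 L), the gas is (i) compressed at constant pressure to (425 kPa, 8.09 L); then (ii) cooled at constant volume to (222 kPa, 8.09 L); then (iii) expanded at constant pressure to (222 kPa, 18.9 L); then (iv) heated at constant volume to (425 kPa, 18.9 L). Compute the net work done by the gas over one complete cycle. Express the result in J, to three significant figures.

Constant-volume legs do no work.
W(i) = (425)(8.09 − 18.9) = -4594 J; W(iii) = (222)(18.9 − 8.09) = 2400 J.
W_net = -4594 + 2400 = -2194 J (the counter-clockwise enclosed area).

W_net ≈ -2190 J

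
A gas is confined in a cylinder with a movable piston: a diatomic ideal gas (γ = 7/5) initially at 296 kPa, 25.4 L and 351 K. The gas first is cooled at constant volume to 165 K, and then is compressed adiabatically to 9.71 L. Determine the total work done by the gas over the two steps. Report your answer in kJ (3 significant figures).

W_total ≈ -4.14 kJ

Step 1 (isochoric): W = 0 (constant volume).
After step 1: P = 139.1 kPa (V unchanged).
Step 2 (adiabatic): W = (P₁V₁ − P₂V₂)/(γ−1) = (3534 − 5192)/0.4 = -4145 J.
W_total = 0 − 4145 = -4145 J.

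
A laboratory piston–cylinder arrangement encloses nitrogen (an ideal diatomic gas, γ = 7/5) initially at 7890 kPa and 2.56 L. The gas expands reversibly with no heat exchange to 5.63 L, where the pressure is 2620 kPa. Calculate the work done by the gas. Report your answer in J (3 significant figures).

Adiabatic: W = (P₁V₁ − P₂V₂)/(γ − 1) with γ = 7/5.
P₁V₁ = 20198 J, P₂V₂ = 14751 J.
W = (20198 − 14751) / 0.4 = 13620 J.

W ≈ 13600 J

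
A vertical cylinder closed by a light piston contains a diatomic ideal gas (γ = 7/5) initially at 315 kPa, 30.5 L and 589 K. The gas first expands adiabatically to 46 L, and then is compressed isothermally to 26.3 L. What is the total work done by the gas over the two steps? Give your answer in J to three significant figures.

Step 1 (adiabatic): W = (P₁V₁ − P₂V₂)/(γ−1) = (9608 − 8151)/0.4 = 3640 J.
After step 1: P = 177.2 kPa, V = 46 L, T = 499.7 K.
Step 2 (isothermal): W = P₁V₁ ln(V₂/V₁) = (8151) ln(26.3/46) = -4557 J.
W_total = 3640 − 4557 = -916.7 J.

W_total ≈ -917 J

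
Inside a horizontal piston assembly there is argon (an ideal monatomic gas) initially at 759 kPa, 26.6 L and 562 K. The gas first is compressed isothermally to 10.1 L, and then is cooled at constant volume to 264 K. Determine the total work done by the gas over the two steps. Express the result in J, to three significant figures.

Step 1 (isothermal): W = P₁V₁ ln(V₂/V₁) = (20189) ln(10.1/26.6) = -19551 J.
Step 2 (isochoric): W = 0 (constant volume).
W_total = -19551 + 0 = -19551 J.

W_total ≈ -19600 J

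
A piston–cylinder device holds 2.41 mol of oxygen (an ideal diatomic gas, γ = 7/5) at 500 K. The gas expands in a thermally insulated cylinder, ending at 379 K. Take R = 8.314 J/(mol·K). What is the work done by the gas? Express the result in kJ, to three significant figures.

W ≈ 6.06 kJ

Adiabatic ⇒ Q = 0, so W_by = −ΔU = nCᵥ(T₁ − T₂).
Cᵥ = 5R/2 = 20.79 J/(mol·K).
W = (2.41)(20.79)(500 − 379) = 6061 J.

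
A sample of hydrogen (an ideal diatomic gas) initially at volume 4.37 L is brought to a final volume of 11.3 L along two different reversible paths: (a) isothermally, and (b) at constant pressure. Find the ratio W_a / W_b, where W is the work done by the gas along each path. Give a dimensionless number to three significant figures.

W_a / W_b ≈ 0.599

Path (a) isothermal: W = P₁V₁ ln(V₂/V₁) → W_a/(P₁V₁) = 0.95.
Path (b) isobaric: W = P₁(V₂ − V₁) → W_b/(P₁V₁) = 1.586.
W_a / W_b = 0.95 / 1.586 = 0.5991.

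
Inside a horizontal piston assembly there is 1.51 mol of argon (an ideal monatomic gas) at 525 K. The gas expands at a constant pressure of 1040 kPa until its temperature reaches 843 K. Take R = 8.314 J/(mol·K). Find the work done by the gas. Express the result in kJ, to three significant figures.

Isobaric: W = P ΔV = nR ΔT.
W = (1.51)(8.314)(843 − 525) = 3992 J.

W ≈ 3.99 kJ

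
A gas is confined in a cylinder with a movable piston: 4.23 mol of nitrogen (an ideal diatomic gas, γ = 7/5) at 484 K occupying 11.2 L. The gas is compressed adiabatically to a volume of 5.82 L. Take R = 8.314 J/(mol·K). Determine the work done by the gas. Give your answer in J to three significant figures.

Adiabatic: TV^(γ−1) = const with γ = 7/5.
T₂ = T₁ (V₁/V₂)^(γ−1) = 484 × (11.2/5.82)^0.4 = 484 × 1.299 = 628.9 K.
W_by = nCᵥ(T₁ − T₂) = (4.23)(20.79)(484 − 628.9) = -12737 J.

W ≈ -12700 J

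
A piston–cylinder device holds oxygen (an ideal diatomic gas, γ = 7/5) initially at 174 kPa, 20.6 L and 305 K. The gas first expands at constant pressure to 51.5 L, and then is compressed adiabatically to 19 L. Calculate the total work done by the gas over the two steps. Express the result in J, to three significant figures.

W_total ≈ -5600 J

Step 1 (isobaric): W = PΔV = (174 kPa)(51.5 − 20.6 L) = 5377 J.
After step 1: P = 174 kPa, V = 51.5 L, T = 762.5 K.
Step 2 (adiabatic): W = (P₁V₁ − P₂V₂)/(γ−1) = (8961 − 13353)/0.4 = -10980 J.
W_total = 5377 − 10980 = -5603 J.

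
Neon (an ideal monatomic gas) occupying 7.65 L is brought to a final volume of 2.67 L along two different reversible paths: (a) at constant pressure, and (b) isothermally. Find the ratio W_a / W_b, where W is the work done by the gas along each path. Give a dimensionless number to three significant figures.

Path (a) isobaric: W = P₁(V₂ − V₁) → W_a/(P₁V₁) = -0.651.
Path (b) isothermal: W = P₁V₁ ln(V₂/V₁) → W_b/(P₁V₁) = -1.053.
W_a / W_b = -0.651 / -1.053 = 0.6184.

W_a / W_b ≈ 0.618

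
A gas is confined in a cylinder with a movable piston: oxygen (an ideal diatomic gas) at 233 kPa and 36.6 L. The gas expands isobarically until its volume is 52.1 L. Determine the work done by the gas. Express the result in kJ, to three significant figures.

W ≈ 3.61 kJ

Isobaric: W = P ΔV.
W = (233 kPa)(52.1 − 36.6 L) = (233)(15.5) = 3612 J.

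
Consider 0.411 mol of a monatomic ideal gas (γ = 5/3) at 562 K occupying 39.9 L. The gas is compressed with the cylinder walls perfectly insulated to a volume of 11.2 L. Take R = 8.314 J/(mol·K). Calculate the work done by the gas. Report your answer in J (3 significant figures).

W ≈ -3840 J

Adiabatic: TV^(γ−1) = const with γ = 5/3.
T₂ = T₁ (V₁/V₂)^(γ−1) = 562 × (39.9/11.2)^0.667 = 562 × 2.333 = 1311 K.
W_by = nCᵥ(T₁ − T₂) = (0.411)(12.47)(562 − 1311) = -3839 J.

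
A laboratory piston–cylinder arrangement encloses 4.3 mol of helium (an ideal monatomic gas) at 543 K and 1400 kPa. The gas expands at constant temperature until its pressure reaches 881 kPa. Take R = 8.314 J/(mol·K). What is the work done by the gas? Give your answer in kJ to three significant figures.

Isothermal process: W = nRT ln(V₂/V₁) = nRT ln(P₁/P₂).
W = (4.3)(8.314)(543) × ln(1400/881)
  = 19412 × ln(1.589) = 19412 × 0.4632
W_by_gas = 8991 J.

W ≈ 8.99 kJ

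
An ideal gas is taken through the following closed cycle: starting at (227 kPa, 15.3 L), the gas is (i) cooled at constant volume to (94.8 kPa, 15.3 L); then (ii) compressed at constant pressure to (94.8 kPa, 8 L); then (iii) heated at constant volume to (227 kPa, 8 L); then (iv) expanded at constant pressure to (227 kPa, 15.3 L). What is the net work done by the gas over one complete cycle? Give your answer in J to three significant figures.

Constant-volume legs do no work.
W(ii) = (94.8)(8 − 15.3) = -692 J; W(iv) = (227)(15.3 − 8) = 1657 J.
W_net = -692 + 1657 = 965.1 J (the clockwise enclosed area).

W_net ≈ 965 J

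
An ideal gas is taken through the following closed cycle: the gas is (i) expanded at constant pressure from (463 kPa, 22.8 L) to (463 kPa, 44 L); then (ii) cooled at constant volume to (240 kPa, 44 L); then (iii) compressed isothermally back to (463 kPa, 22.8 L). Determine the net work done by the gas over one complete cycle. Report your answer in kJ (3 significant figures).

Leg (i): W = PΔV = (463)(44 − 22.8) = 9816 J.
Leg (ii): W = 0.
Leg (iii): W = PᵢVᵢ ln(V_f/Vᵢ) = (10560) ln(22.8/44) = -6942 J.
W_net = 9816 − 6942 = 2873 J.

W_net ≈ 2.87 kJ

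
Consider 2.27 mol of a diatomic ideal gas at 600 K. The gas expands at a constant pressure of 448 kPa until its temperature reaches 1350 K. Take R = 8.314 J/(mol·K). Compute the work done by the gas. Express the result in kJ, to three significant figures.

Isobaric: W = P ΔV = nR ΔT.
W = (2.27)(8.314)(1350 − 600) = 14155 J.

W ≈ 14.2 kJ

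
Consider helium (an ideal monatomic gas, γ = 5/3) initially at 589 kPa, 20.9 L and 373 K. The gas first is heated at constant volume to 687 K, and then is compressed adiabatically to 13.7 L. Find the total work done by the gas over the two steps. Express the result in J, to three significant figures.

Step 1 (isochoric): W = 0 (constant volume).
After step 1: P = 1085 kPa (V unchanged).
Step 2 (adiabatic): W = (P₁V₁ − P₂V₂)/(γ−1) = (22673 − 30046)/0.667 = -11060 J.
W_total = 0 − 11060 = -11060 J.

W_total ≈ -11100 J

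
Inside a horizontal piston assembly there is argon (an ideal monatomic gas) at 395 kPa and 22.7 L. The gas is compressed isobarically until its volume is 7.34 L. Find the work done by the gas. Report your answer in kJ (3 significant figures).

Isobaric: W = P ΔV.
W = (395 kPa)(7.34 − 22.7 L) = (395)(-15.36) = -6067 J.

W ≈ -6.07 kJ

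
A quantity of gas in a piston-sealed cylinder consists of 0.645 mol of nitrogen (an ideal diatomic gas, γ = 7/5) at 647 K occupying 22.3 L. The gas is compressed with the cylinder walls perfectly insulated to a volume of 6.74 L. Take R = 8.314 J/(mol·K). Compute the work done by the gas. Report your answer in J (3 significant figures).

Adiabatic: TV^(γ−1) = const with γ = 7/5.
T₂ = T₁ (V₁/V₂)^(γ−1) = 647 × (22.3/6.74)^0.4 = 647 × 1.614 = 1044 K.
W_by = nCᵥ(T₁ − T₂) = (0.645)(20.79)(647 − 1044) = -5324 J.

W ≈ -5320 J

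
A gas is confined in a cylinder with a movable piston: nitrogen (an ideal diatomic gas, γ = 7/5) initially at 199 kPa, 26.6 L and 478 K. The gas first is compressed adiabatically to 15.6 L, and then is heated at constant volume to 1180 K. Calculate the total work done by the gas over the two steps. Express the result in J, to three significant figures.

W_total ≈ -3150 J

Step 1 (adiabatic): W = (P₁V₁ − P₂V₂)/(γ−1) = (5293 − 6553)/0.4 = -3149 J.
Step 2 (isochoric): W = 0 (constant volume).
W_total = -3149 + 0 = -3149 J.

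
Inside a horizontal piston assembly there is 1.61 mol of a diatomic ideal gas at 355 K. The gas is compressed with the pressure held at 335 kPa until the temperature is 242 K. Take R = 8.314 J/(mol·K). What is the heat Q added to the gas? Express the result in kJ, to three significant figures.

Isobaric: W = nRΔT = (1.61)(8.314)(-113) = -1513 J.
ΔU = nCᵥΔT with Cᵥ = 5R/2: ΔU = (1.61)(20.79)(-113) = -3781 J.
Q = ΔU + W = -3781 − 1513 = -5294 J.

Q ≈ -5.29 kJ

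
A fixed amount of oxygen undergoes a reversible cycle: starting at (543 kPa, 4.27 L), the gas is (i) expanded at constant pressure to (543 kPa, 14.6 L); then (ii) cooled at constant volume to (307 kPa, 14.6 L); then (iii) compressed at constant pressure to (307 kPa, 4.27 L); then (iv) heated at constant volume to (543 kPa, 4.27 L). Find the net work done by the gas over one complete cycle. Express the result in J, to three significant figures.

Constant-volume legs do no work.
W(i) = (543)(14.6 − 4.27) = 5609 J; W(iii) = (307)(4.27 − 14.6) = -3171 J.
W_net = 5609 − 3171 = 2438 J (the clockwise enclosed area).

W_net ≈ 2440 J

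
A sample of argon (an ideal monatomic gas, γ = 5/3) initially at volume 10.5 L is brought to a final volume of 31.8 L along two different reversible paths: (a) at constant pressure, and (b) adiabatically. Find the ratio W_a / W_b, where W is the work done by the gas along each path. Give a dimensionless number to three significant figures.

W_a / W_b ≈ 2.59

Path (a) isobaric: W = P₁(V₂ − V₁) → W_a/(P₁V₁) = 2.029.
Path (b) adiabatic: W = P₁V₁(1 − (V₁/V₂)^(γ−1))/(γ−1) → W_b/(P₁V₁) = 0.7834.
W_a / W_b = 2.029 / 0.7834 = 2.589.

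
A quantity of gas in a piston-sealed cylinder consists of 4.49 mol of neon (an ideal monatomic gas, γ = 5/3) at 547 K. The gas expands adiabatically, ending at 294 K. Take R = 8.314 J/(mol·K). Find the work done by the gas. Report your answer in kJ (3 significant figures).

Adiabatic ⇒ Q = 0, so W_by = −ΔU = nCᵥ(T₁ − T₂).
Cᵥ = 3R/2 = 12.47 J/(mol·K).
W = (4.49)(12.47)(547 − 294) = 14167 J.

W ≈ 14.2 kJ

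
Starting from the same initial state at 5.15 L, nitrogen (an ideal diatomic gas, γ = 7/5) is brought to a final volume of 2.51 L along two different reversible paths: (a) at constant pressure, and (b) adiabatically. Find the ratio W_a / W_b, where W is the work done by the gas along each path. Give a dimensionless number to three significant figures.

Path (a) isobaric: W = P₁(V₂ − V₁) → W_a/(P₁V₁) = -0.5126.
Path (b) adiabatic: W = P₁V₁(1 − (V₁/V₂)^(γ−1))/(γ−1) → W_b/(P₁V₁) = -0.8327.
W_a / W_b = -0.5126 / -0.8327 = 0.6156.

W_a / W_b ≈ 0.616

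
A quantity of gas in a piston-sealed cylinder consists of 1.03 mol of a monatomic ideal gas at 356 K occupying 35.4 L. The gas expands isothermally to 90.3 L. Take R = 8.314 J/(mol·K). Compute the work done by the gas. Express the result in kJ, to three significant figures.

W ≈ 2.85 kJ

Isothermal: W = nRT ln(V₂/V₁).
W = (1.03)(8.314)(356) × ln(90.3/35.4)
  = 3049 × 0.9364
W_by_gas = 2855 J.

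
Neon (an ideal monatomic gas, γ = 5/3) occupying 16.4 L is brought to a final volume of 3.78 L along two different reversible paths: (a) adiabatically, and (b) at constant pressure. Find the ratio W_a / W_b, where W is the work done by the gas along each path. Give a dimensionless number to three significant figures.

Path (a) adiabatic: W = P₁V₁(1 − (V₁/V₂)^(γ−1))/(γ−1) → W_a/(P₁V₁) = -2.49.
Path (b) isobaric: W = P₁(V₂ − V₁) → W_b/(P₁V₁) = -0.7695.
W_a / W_b = -2.49 / -0.7695 = 3.236.

W_a / W_b ≈ 3.24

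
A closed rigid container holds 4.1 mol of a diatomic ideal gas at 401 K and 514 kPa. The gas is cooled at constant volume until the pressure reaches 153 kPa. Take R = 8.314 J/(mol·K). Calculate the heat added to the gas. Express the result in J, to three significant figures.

Constant volume ⇒ W = 0, so Q = ΔU = nCᵥΔT with Cᵥ = 5R/2 = 20.79 J/(mol·K).
At constant V, T₂/T₁ = P₂/P₁ ⇒ ΔT = T₁(P₂/P₁ − 1) = 401·(153/514 − 1) = -281.6 K.
ΔU = (4.1)(20.79)(-281.6) = -24001 J.

Q ≈ -24000 J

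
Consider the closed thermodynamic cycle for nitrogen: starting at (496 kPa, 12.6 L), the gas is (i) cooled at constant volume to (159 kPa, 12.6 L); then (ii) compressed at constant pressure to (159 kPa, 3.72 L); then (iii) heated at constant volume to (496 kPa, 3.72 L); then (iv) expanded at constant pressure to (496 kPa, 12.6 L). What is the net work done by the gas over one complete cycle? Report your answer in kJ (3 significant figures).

W_net ≈ 2.99 kJ

Constant-volume legs do no work.
W(ii) = (159)(3.72 − 12.6) = -1412 J; W(iv) = (496)(12.6 − 3.72) = 4404 J.
W_net = -1412 + 4404 = 2993 J (the clockwise enclosed area).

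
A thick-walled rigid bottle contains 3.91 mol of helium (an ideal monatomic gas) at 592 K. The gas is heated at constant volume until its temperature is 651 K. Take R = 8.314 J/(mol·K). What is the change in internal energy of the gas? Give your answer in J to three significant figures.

ΔU ≈ 2880 J

Constant volume ⇒ W = 0, so Q = ΔU = nCᵥΔT with Cᵥ = 3R/2 = 12.47 J/(mol·K).
ΔU = (3.91)(12.47)(651 − 592) = 2877 J.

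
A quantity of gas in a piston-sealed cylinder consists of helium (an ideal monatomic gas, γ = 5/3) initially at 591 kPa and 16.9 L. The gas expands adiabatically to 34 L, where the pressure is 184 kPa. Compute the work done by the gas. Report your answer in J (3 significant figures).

W ≈ 5600 J

Adiabatic: W = (P₁V₁ − P₂V₂)/(γ − 1) with γ = 5/3.
P₁V₁ = 9988 J, P₂V₂ = 6256 J.
W = (9988 − 6256) / 0.6667 = 5598 J.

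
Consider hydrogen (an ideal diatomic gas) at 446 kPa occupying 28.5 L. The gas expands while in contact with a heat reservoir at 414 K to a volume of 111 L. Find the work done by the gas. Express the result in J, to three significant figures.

Isothermal: W = nRT ln(V₂/V₁) = P₁V₁ ln(V₂/V₁).
P₁V₁ = (446 kPa)(28.5 L) = 12711 J.
W = 12711 × ln(111/28.5) = 12711 × 1.36
W_by_gas = 17282 J.

W ≈ 17300 J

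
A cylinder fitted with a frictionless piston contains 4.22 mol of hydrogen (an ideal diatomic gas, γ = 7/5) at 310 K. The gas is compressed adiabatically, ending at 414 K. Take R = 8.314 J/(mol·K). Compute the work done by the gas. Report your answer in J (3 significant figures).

Adiabatic ⇒ Q = 0, so W_by = −ΔU = nCᵥ(T₁ − T₂).
Cᵥ = 5R/2 = 20.79 J/(mol·K).
W = (4.22)(20.79)(310 − 414) = -9122 J.

W ≈ -9120 J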